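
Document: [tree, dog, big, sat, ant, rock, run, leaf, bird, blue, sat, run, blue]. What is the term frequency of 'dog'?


Document has 13 words
Scanning for 'dog':
Found at positions: [1]
Count = 1

1


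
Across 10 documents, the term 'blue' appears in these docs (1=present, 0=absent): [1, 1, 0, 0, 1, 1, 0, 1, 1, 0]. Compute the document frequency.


Checking each document for 'blue':
Doc 1: present
Doc 2: present
Doc 3: absent
Doc 4: absent
Doc 5: present
Doc 6: present
Doc 7: absent
Doc 8: present
Doc 9: present
Doc 10: absent
df = sum of presences = 1 + 1 + 0 + 0 + 1 + 1 + 0 + 1 + 1 + 0 = 6

6


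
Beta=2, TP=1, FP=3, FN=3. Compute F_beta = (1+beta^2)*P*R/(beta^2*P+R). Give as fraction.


P = TP/(TP+FP) = 1/4 = 1/4
R = TP/(TP+FN) = 1/4 = 1/4
beta^2 = 2^2 = 4
(1 + beta^2) = 5
Numerator = (1+beta^2)*P*R = 5/16
Denominator = beta^2*P + R = 1 + 1/4 = 5/4
F_beta = 1/4

1/4


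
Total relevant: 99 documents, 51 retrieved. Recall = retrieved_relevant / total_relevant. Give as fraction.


Recall = retrieved_relevant / total_relevant
= 51 / 99
= 51 / (51 + 48)
= 17/33

17/33


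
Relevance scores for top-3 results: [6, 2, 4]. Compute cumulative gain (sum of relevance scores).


Cumulative Gain = sum of relevance scores
Position 1: rel=6, running sum=6
Position 2: rel=2, running sum=8
Position 3: rel=4, running sum=12
CG = 12

12


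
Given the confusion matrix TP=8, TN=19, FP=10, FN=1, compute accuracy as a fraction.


Accuracy = (TP + TN) / (TP + TN + FP + FN)
TP + TN = 8 + 19 = 27
Total = 8 + 19 + 10 + 1 = 38
Accuracy = 27 / 38 = 27/38

27/38


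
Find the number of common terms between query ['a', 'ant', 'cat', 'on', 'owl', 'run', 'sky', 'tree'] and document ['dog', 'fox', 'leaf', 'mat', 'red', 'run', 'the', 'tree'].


Query terms: ['a', 'ant', 'cat', 'on', 'owl', 'run', 'sky', 'tree']
Document terms: ['dog', 'fox', 'leaf', 'mat', 'red', 'run', 'the', 'tree']
Common terms: ['run', 'tree']
Overlap count = 2

2


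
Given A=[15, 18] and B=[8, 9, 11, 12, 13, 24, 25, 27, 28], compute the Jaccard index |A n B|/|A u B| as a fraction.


A intersect B = []
|A intersect B| = 0
A union B = [8, 9, 11, 12, 13, 15, 18, 24, 25, 27, 28]
|A union B| = 11
Jaccard = 0/11 = 0

0


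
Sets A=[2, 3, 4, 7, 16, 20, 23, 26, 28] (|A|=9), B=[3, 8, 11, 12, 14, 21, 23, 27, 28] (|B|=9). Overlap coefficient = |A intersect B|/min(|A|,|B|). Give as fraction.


A intersect B = [3, 23, 28]
|A intersect B| = 3
min(|A|, |B|) = min(9, 9) = 9
Overlap = 3 / 9 = 1/3

1/3


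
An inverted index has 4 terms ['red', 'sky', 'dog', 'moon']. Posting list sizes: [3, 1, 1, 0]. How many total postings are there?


Summing posting list sizes:
'red': 3 postings
'sky': 1 postings
'dog': 1 postings
'moon': 0 postings
Total = 3 + 1 + 1 + 0 = 5

5


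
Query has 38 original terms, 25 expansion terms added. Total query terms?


Original terms: 38
Expansion terms: 25
Total = 38 + 25 = 63

63


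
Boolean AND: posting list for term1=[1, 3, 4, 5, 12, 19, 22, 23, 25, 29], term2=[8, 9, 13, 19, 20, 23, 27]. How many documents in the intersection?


Boolean AND: find intersection of posting lists
term1 docs: [1, 3, 4, 5, 12, 19, 22, 23, 25, 29]
term2 docs: [8, 9, 13, 19, 20, 23, 27]
Intersection: [19, 23]
|intersection| = 2

2


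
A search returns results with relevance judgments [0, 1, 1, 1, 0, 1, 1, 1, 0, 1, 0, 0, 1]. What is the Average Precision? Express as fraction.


Computing P@k for each relevant position:
Position 1: not relevant
Position 2: relevant, P@2 = 1/2 = 1/2
Position 3: relevant, P@3 = 2/3 = 2/3
Position 4: relevant, P@4 = 3/4 = 3/4
Position 5: not relevant
Position 6: relevant, P@6 = 4/6 = 2/3
Position 7: relevant, P@7 = 5/7 = 5/7
Position 8: relevant, P@8 = 6/8 = 3/4
Position 9: not relevant
Position 10: relevant, P@10 = 7/10 = 7/10
Position 11: not relevant
Position 12: not relevant
Position 13: relevant, P@13 = 8/13 = 8/13
Sum of P@k = 1/2 + 2/3 + 3/4 + 2/3 + 5/7 + 3/4 + 7/10 + 8/13 = 14641/2730
AP = 14641/2730 / 8 = 14641/21840

14641/21840


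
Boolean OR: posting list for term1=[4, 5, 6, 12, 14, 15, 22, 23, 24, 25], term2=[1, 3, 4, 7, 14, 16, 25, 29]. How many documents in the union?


Boolean OR: find union of posting lists
term1 docs: [4, 5, 6, 12, 14, 15, 22, 23, 24, 25]
term2 docs: [1, 3, 4, 7, 14, 16, 25, 29]
Union: [1, 3, 4, 5, 6, 7, 12, 14, 15, 16, 22, 23, 24, 25, 29]
|union| = 15

15


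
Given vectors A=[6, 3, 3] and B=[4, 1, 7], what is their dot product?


Dot product = sum of element-wise products
A[0]*B[0] = 6*4 = 24
A[1]*B[1] = 3*1 = 3
A[2]*B[2] = 3*7 = 21
Sum = 24 + 3 + 21 = 48

48


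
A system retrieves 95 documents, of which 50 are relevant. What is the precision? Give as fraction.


Precision = relevant_retrieved / total_retrieved
= 50 / 95
= 50 / (50 + 45)
= 10/19

10/19


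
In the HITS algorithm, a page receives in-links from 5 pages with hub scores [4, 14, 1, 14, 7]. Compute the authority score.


Authority = sum of hub scores of in-linkers
In-link 1: hub score = 4
In-link 2: hub score = 14
In-link 3: hub score = 1
In-link 4: hub score = 14
In-link 5: hub score = 7
Authority = 4 + 14 + 1 + 14 + 7 = 40

40


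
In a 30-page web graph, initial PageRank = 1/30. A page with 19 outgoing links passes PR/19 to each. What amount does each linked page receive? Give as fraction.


Initial PR = 1/30 = 1/30
Outlinks = 19
Contribution per link = PR / outlinks
= 1/30 / 19
= 1/570

1/570


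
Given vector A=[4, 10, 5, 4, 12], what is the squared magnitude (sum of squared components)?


|A|^2 = sum of squared components
A[0]^2 = 4^2 = 16
A[1]^2 = 10^2 = 100
A[2]^2 = 5^2 = 25
A[3]^2 = 4^2 = 16
A[4]^2 = 12^2 = 144
Sum = 16 + 100 + 25 + 16 + 144 = 301

301


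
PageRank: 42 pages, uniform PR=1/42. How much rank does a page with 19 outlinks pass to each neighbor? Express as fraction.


Initial PR = 1/42 = 1/42
Outlinks = 19
Contribution per link = PR / outlinks
= 1/42 / 19
= 1/798

1/798


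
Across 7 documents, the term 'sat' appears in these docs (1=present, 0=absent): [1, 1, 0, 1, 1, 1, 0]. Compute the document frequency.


Checking each document for 'sat':
Doc 1: present
Doc 2: present
Doc 3: absent
Doc 4: present
Doc 5: present
Doc 6: present
Doc 7: absent
df = sum of presences = 1 + 1 + 0 + 1 + 1 + 1 + 0 = 5

5


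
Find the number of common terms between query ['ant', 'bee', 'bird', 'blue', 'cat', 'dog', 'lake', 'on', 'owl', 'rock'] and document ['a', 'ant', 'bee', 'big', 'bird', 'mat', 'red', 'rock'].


Query terms: ['ant', 'bee', 'bird', 'blue', 'cat', 'dog', 'lake', 'on', 'owl', 'rock']
Document terms: ['a', 'ant', 'bee', 'big', 'bird', 'mat', 'red', 'rock']
Common terms: ['ant', 'bee', 'bird', 'rock']
Overlap count = 4

4


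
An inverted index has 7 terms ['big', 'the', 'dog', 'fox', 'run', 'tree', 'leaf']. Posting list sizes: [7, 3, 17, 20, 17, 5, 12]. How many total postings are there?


Summing posting list sizes:
'big': 7 postings
'the': 3 postings
'dog': 17 postings
'fox': 20 postings
'run': 17 postings
'tree': 5 postings
'leaf': 12 postings
Total = 7 + 3 + 17 + 20 + 17 + 5 + 12 = 81

81


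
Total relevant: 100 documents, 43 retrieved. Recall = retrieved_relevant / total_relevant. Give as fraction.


Recall = retrieved_relevant / total_relevant
= 43 / 100
= 43 / (43 + 57)
= 43/100

43/100


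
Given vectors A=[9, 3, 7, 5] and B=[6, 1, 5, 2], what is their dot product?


Dot product = sum of element-wise products
A[0]*B[0] = 9*6 = 54
A[1]*B[1] = 3*1 = 3
A[2]*B[2] = 7*5 = 35
A[3]*B[3] = 5*2 = 10
Sum = 54 + 3 + 35 + 10 = 102

102


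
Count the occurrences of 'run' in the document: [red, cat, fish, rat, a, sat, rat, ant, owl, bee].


Document has 10 words
Scanning for 'run':
Term not found in document
Count = 0

0


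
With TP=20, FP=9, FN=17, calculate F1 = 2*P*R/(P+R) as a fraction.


F1 = 2 * P * R / (P + R)
P = TP/(TP+FP) = 20/29 = 20/29
R = TP/(TP+FN) = 20/37 = 20/37
2 * P * R = 2 * 20/29 * 20/37 = 800/1073
P + R = 20/29 + 20/37 = 1320/1073
F1 = 800/1073 / 1320/1073 = 20/33

20/33


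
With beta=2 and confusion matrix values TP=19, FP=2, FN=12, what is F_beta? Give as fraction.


P = TP/(TP+FP) = 19/21 = 19/21
R = TP/(TP+FN) = 19/31 = 19/31
beta^2 = 2^2 = 4
(1 + beta^2) = 5
Numerator = (1+beta^2)*P*R = 1805/651
Denominator = beta^2*P + R = 76/21 + 19/31 = 2755/651
F_beta = 19/29

19/29


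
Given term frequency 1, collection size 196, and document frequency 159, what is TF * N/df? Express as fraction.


TF * (N/df)
= 1 * (196/159)
= 1 * 196/159
= 196/159

196/159


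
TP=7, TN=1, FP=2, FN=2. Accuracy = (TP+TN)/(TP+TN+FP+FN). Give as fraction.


Accuracy = (TP + TN) / (TP + TN + FP + FN)
TP + TN = 7 + 1 = 8
Total = 7 + 1 + 2 + 2 = 12
Accuracy = 8 / 12 = 2/3

2/3


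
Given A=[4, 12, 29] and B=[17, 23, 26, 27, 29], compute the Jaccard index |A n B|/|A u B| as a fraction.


A intersect B = [29]
|A intersect B| = 1
A union B = [4, 12, 17, 23, 26, 27, 29]
|A union B| = 7
Jaccard = 1/7 = 1/7

1/7


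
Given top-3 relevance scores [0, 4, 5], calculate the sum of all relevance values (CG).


Cumulative Gain = sum of relevance scores
Position 1: rel=0, running sum=0
Position 2: rel=4, running sum=4
Position 3: rel=5, running sum=9
CG = 9

9


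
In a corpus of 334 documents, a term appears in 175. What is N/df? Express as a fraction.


IDF ratio = N / df
= 334 / 175
= 334/175

334/175


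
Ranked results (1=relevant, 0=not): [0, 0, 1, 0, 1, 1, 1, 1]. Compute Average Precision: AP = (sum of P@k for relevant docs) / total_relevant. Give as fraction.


Computing P@k for each relevant position:
Position 1: not relevant
Position 2: not relevant
Position 3: relevant, P@3 = 1/3 = 1/3
Position 4: not relevant
Position 5: relevant, P@5 = 2/5 = 2/5
Position 6: relevant, P@6 = 3/6 = 1/2
Position 7: relevant, P@7 = 4/7 = 4/7
Position 8: relevant, P@8 = 5/8 = 5/8
Sum of P@k = 1/3 + 2/5 + 1/2 + 4/7 + 5/8 = 2041/840
AP = 2041/840 / 5 = 2041/4200

2041/4200


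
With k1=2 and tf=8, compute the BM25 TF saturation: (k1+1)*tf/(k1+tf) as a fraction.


BM25 TF component = (k1+1)*tf / (k1+tf)
k1 = 2, tf = 8
Numerator = (2+1)*8 = 24
Denominator = 2 + 8 = 10
= 24/10 = 12/5

12/5


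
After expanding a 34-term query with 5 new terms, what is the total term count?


Original terms: 34
Expansion terms: 5
Total = 34 + 5 = 39

39


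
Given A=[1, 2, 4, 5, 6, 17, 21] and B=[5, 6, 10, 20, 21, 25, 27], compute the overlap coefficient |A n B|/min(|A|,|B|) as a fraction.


A intersect B = [5, 6, 21]
|A intersect B| = 3
min(|A|, |B|) = min(7, 7) = 7
Overlap = 3 / 7 = 3/7

3/7


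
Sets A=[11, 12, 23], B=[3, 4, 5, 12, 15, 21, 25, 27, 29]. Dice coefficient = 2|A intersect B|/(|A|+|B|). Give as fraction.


A intersect B = [12]
|A intersect B| = 1
|A| = 3, |B| = 9
Dice = 2*1 / (3+9)
= 2 / 12 = 1/6

1/6


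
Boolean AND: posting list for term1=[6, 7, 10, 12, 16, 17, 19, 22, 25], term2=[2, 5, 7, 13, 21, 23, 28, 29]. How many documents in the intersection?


Boolean AND: find intersection of posting lists
term1 docs: [6, 7, 10, 12, 16, 17, 19, 22, 25]
term2 docs: [2, 5, 7, 13, 21, 23, 28, 29]
Intersection: [7]
|intersection| = 1

1


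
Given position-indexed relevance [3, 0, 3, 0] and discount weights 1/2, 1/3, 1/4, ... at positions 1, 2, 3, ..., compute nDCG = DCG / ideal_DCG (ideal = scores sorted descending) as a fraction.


Position discount weights w_i = 1/(i+1) for i=1..4:
Weights = [1/2, 1/3, 1/4, 1/5]
Actual relevance: [3, 0, 3, 0]
DCG = 3/2 + 0/3 + 3/4 + 0/5 = 9/4
Ideal relevance (sorted desc): [3, 3, 0, 0]
Ideal DCG = 3/2 + 3/3 + 0/4 + 0/5 = 5/2
nDCG = DCG / ideal_DCG = 9/4 / 5/2 = 9/10

9/10


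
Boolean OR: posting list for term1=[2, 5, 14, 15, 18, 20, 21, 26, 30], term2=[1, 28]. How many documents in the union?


Boolean OR: find union of posting lists
term1 docs: [2, 5, 14, 15, 18, 20, 21, 26, 30]
term2 docs: [1, 28]
Union: [1, 2, 5, 14, 15, 18, 20, 21, 26, 28, 30]
|union| = 11

11


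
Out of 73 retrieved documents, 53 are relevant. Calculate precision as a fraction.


Precision = relevant_retrieved / total_retrieved
= 53 / 73
= 53 / (53 + 20)
= 53/73

53/73


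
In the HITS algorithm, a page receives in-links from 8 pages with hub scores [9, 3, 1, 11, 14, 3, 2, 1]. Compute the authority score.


Authority = sum of hub scores of in-linkers
In-link 1: hub score = 9
In-link 2: hub score = 3
In-link 3: hub score = 1
In-link 4: hub score = 11
In-link 5: hub score = 14
In-link 6: hub score = 3
In-link 7: hub score = 2
In-link 8: hub score = 1
Authority = 9 + 3 + 1 + 11 + 14 + 3 + 2 + 1 = 44

44


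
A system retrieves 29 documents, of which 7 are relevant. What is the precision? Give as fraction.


Precision = relevant_retrieved / total_retrieved
= 7 / 29
= 7 / (7 + 22)
= 7/29

7/29


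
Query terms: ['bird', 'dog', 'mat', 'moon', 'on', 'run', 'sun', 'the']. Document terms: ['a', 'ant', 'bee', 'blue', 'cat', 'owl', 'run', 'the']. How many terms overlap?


Query terms: ['bird', 'dog', 'mat', 'moon', 'on', 'run', 'sun', 'the']
Document terms: ['a', 'ant', 'bee', 'blue', 'cat', 'owl', 'run', 'the']
Common terms: ['run', 'the']
Overlap count = 2

2


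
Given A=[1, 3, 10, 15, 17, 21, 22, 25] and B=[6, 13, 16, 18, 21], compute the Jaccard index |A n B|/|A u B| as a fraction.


A intersect B = [21]
|A intersect B| = 1
A union B = [1, 3, 6, 10, 13, 15, 16, 17, 18, 21, 22, 25]
|A union B| = 12
Jaccard = 1/12 = 1/12

1/12


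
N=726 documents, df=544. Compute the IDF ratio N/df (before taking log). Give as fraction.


IDF ratio = N / df
= 726 / 544
= 363/272

363/272


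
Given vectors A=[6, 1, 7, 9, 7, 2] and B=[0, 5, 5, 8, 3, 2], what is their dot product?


Dot product = sum of element-wise products
A[0]*B[0] = 6*0 = 0
A[1]*B[1] = 1*5 = 5
A[2]*B[2] = 7*5 = 35
A[3]*B[3] = 9*8 = 72
A[4]*B[4] = 7*3 = 21
A[5]*B[5] = 2*2 = 4
Sum = 0 + 5 + 35 + 72 + 21 + 4 = 137

137


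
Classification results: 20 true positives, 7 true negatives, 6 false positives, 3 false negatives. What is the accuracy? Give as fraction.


Accuracy = (TP + TN) / (TP + TN + FP + FN)
TP + TN = 20 + 7 = 27
Total = 20 + 7 + 6 + 3 = 36
Accuracy = 27 / 36 = 3/4

3/4


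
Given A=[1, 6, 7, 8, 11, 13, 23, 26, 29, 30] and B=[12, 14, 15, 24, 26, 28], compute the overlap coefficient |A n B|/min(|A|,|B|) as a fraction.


A intersect B = [26]
|A intersect B| = 1
min(|A|, |B|) = min(10, 6) = 6
Overlap = 1 / 6 = 1/6

1/6


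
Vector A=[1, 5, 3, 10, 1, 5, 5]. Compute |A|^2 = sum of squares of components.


|A|^2 = sum of squared components
A[0]^2 = 1^2 = 1
A[1]^2 = 5^2 = 25
A[2]^2 = 3^2 = 9
A[3]^2 = 10^2 = 100
A[4]^2 = 1^2 = 1
A[5]^2 = 5^2 = 25
A[6]^2 = 5^2 = 25
Sum = 1 + 25 + 9 + 100 + 1 + 25 + 25 = 186

186


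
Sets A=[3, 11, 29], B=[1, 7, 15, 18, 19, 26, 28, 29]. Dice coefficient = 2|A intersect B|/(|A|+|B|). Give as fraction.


A intersect B = [29]
|A intersect B| = 1
|A| = 3, |B| = 8
Dice = 2*1 / (3+8)
= 2 / 11 = 2/11

2/11


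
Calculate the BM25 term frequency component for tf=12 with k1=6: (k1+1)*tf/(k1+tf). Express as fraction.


BM25 TF component = (k1+1)*tf / (k1+tf)
k1 = 6, tf = 12
Numerator = (6+1)*12 = 84
Denominator = 6 + 12 = 18
= 84/18 = 14/3

14/3


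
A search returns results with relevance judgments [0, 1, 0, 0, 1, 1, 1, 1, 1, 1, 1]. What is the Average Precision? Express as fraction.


Computing P@k for each relevant position:
Position 1: not relevant
Position 2: relevant, P@2 = 1/2 = 1/2
Position 3: not relevant
Position 4: not relevant
Position 5: relevant, P@5 = 2/5 = 2/5
Position 6: relevant, P@6 = 3/6 = 1/2
Position 7: relevant, P@7 = 4/7 = 4/7
Position 8: relevant, P@8 = 5/8 = 5/8
Position 9: relevant, P@9 = 6/9 = 2/3
Position 10: relevant, P@10 = 7/10 = 7/10
Position 11: relevant, P@11 = 8/11 = 8/11
Sum of P@k = 1/2 + 2/5 + 1/2 + 4/7 + 5/8 + 2/3 + 7/10 + 8/11 = 43339/9240
AP = 43339/9240 / 8 = 43339/73920

43339/73920


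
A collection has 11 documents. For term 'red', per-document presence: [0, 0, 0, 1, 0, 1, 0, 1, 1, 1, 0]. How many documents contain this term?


Checking each document for 'red':
Doc 1: absent
Doc 2: absent
Doc 3: absent
Doc 4: present
Doc 5: absent
Doc 6: present
Doc 7: absent
Doc 8: present
Doc 9: present
Doc 10: present
Doc 11: absent
df = sum of presences = 0 + 0 + 0 + 1 + 0 + 1 + 0 + 1 + 1 + 1 + 0 = 5

5


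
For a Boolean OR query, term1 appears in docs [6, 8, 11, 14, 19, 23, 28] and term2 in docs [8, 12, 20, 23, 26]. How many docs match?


Boolean OR: find union of posting lists
term1 docs: [6, 8, 11, 14, 19, 23, 28]
term2 docs: [8, 12, 20, 23, 26]
Union: [6, 8, 11, 12, 14, 19, 20, 23, 26, 28]
|union| = 10

10


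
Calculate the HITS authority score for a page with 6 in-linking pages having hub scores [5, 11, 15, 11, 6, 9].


Authority = sum of hub scores of in-linkers
In-link 1: hub score = 5
In-link 2: hub score = 11
In-link 3: hub score = 15
In-link 4: hub score = 11
In-link 5: hub score = 6
In-link 6: hub score = 9
Authority = 5 + 11 + 15 + 11 + 6 + 9 = 57

57


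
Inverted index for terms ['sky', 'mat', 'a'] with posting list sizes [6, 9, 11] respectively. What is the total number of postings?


Summing posting list sizes:
'sky': 6 postings
'mat': 9 postings
'a': 11 postings
Total = 6 + 9 + 11 = 26

26


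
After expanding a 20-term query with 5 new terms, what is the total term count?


Original terms: 20
Expansion terms: 5
Total = 20 + 5 = 25

25


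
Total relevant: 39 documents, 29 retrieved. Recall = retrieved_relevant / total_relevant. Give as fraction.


Recall = retrieved_relevant / total_relevant
= 29 / 39
= 29 / (29 + 10)
= 29/39

29/39


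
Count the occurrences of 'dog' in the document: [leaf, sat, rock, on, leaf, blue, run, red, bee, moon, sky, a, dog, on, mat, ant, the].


Document has 17 words
Scanning for 'dog':
Found at positions: [12]
Count = 1

1


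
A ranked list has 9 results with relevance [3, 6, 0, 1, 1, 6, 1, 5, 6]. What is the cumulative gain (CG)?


Cumulative Gain = sum of relevance scores
Position 1: rel=3, running sum=3
Position 2: rel=6, running sum=9
Position 3: rel=0, running sum=9
Position 4: rel=1, running sum=10
Position 5: rel=1, running sum=11
Position 6: rel=6, running sum=17
Position 7: rel=1, running sum=18
Position 8: rel=5, running sum=23
Position 9: rel=6, running sum=29
CG = 29

29


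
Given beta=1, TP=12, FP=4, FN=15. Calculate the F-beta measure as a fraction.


P = TP/(TP+FP) = 12/16 = 3/4
R = TP/(TP+FN) = 12/27 = 4/9
beta^2 = 1^2 = 1
(1 + beta^2) = 2
Numerator = (1+beta^2)*P*R = 2/3
Denominator = beta^2*P + R = 3/4 + 4/9 = 43/36
F_beta = 24/43

24/43


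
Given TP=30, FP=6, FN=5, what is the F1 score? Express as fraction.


F1 = 2 * P * R / (P + R)
P = TP/(TP+FP) = 30/36 = 5/6
R = TP/(TP+FN) = 30/35 = 6/7
2 * P * R = 2 * 5/6 * 6/7 = 10/7
P + R = 5/6 + 6/7 = 71/42
F1 = 10/7 / 71/42 = 60/71

60/71


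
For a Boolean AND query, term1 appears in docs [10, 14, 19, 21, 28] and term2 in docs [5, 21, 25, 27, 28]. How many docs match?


Boolean AND: find intersection of posting lists
term1 docs: [10, 14, 19, 21, 28]
term2 docs: [5, 21, 25, 27, 28]
Intersection: [21, 28]
|intersection| = 2

2


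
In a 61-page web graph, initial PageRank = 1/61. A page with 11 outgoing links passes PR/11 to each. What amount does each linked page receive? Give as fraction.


Initial PR = 1/61 = 1/61
Outlinks = 11
Contribution per link = PR / outlinks
= 1/61 / 11
= 1/671

1/671


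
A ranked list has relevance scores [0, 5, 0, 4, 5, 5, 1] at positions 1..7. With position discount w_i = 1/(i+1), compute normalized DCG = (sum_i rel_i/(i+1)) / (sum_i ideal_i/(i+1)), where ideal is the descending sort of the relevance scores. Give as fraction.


Position discount weights w_i = 1/(i+1) for i=1..7:
Weights = [1/2, 1/3, 1/4, 1/5, 1/6, 1/7, 1/8]
Actual relevance: [0, 5, 0, 4, 5, 5, 1]
DCG = 0/2 + 5/3 + 0/4 + 4/5 + 5/6 + 5/7 + 1/8 = 1159/280
Ideal relevance (sorted desc): [5, 5, 5, 4, 1, 0, 0]
Ideal DCG = 5/2 + 5/3 + 5/4 + 4/5 + 1/6 + 0/7 + 0/8 = 383/60
nDCG = DCG / ideal_DCG = 1159/280 / 383/60 = 3477/5362

3477/5362


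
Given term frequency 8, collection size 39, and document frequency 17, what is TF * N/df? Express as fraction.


TF * (N/df)
= 8 * (39/17)
= 8 * 39/17
= 312/17

312/17


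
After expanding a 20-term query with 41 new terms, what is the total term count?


Original terms: 20
Expansion terms: 41
Total = 20 + 41 = 61

61


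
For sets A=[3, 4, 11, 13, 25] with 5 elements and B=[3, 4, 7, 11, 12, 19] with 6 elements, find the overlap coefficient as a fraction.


A intersect B = [3, 4, 11]
|A intersect B| = 3
min(|A|, |B|) = min(5, 6) = 5
Overlap = 3 / 5 = 3/5

3/5


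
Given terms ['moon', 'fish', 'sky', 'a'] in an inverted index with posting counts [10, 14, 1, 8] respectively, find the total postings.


Summing posting list sizes:
'moon': 10 postings
'fish': 14 postings
'sky': 1 postings
'a': 8 postings
Total = 10 + 14 + 1 + 8 = 33

33


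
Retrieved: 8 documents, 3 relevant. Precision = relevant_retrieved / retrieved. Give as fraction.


Precision = relevant_retrieved / total_retrieved
= 3 / 8
= 3 / (3 + 5)
= 3/8

3/8


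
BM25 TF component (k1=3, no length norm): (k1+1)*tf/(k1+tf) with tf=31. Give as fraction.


BM25 TF component = (k1+1)*tf / (k1+tf)
k1 = 3, tf = 31
Numerator = (3+1)*31 = 124
Denominator = 3 + 31 = 34
= 124/34 = 62/17

62/17


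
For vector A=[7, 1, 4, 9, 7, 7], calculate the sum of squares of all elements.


|A|^2 = sum of squared components
A[0]^2 = 7^2 = 49
A[1]^2 = 1^2 = 1
A[2]^2 = 4^2 = 16
A[3]^2 = 9^2 = 81
A[4]^2 = 7^2 = 49
A[5]^2 = 7^2 = 49
Sum = 49 + 1 + 16 + 81 + 49 + 49 = 245

245


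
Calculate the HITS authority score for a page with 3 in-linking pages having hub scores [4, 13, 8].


Authority = sum of hub scores of in-linkers
In-link 1: hub score = 4
In-link 2: hub score = 13
In-link 3: hub score = 8
Authority = 4 + 13 + 8 = 25

25


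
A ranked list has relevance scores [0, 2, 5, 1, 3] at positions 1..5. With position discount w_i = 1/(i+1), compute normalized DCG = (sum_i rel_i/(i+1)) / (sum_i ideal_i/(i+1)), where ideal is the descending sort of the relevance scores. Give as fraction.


Position discount weights w_i = 1/(i+1) for i=1..5:
Weights = [1/2, 1/3, 1/4, 1/5, 1/6]
Actual relevance: [0, 2, 5, 1, 3]
DCG = 0/2 + 2/3 + 5/4 + 1/5 + 3/6 = 157/60
Ideal relevance (sorted desc): [5, 3, 2, 1, 0]
Ideal DCG = 5/2 + 3/3 + 2/4 + 1/5 + 0/6 = 21/5
nDCG = DCG / ideal_DCG = 157/60 / 21/5 = 157/252

157/252


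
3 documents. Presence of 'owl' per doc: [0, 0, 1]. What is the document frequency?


Checking each document for 'owl':
Doc 1: absent
Doc 2: absent
Doc 3: present
df = sum of presences = 0 + 0 + 1 = 1

1


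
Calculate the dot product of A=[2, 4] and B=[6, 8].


Dot product = sum of element-wise products
A[0]*B[0] = 2*6 = 12
A[1]*B[1] = 4*8 = 32
Sum = 12 + 32 = 44

44


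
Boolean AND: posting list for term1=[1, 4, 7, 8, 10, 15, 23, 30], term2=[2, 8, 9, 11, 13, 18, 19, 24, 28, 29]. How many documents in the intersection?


Boolean AND: find intersection of posting lists
term1 docs: [1, 4, 7, 8, 10, 15, 23, 30]
term2 docs: [2, 8, 9, 11, 13, 18, 19, 24, 28, 29]
Intersection: [8]
|intersection| = 1

1


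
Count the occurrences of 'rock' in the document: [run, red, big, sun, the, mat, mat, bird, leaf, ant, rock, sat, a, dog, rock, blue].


Document has 16 words
Scanning for 'rock':
Found at positions: [10, 14]
Count = 2

2


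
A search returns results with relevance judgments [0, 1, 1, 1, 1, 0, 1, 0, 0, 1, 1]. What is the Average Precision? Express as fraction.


Computing P@k for each relevant position:
Position 1: not relevant
Position 2: relevant, P@2 = 1/2 = 1/2
Position 3: relevant, P@3 = 2/3 = 2/3
Position 4: relevant, P@4 = 3/4 = 3/4
Position 5: relevant, P@5 = 4/5 = 4/5
Position 6: not relevant
Position 7: relevant, P@7 = 5/7 = 5/7
Position 8: not relevant
Position 9: not relevant
Position 10: relevant, P@10 = 6/10 = 3/5
Position 11: relevant, P@11 = 7/11 = 7/11
Sum of P@k = 1/2 + 2/3 + 3/4 + 4/5 + 5/7 + 3/5 + 7/11 = 21563/4620
AP = 21563/4620 / 7 = 21563/32340

21563/32340


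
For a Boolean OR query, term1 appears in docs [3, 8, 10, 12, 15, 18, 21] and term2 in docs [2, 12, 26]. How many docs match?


Boolean OR: find union of posting lists
term1 docs: [3, 8, 10, 12, 15, 18, 21]
term2 docs: [2, 12, 26]
Union: [2, 3, 8, 10, 12, 15, 18, 21, 26]
|union| = 9

9


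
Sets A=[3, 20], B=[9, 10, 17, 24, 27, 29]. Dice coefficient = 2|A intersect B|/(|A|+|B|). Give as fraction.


A intersect B = []
|A intersect B| = 0
|A| = 2, |B| = 6
Dice = 2*0 / (2+6)
= 0 / 8 = 0

0


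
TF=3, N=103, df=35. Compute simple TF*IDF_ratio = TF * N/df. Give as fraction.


TF * (N/df)
= 3 * (103/35)
= 3 * 103/35
= 309/35

309/35


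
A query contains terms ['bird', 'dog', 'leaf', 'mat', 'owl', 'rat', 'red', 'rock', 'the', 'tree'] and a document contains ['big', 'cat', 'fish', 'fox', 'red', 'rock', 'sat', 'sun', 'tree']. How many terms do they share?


Query terms: ['bird', 'dog', 'leaf', 'mat', 'owl', 'rat', 'red', 'rock', 'the', 'tree']
Document terms: ['big', 'cat', 'fish', 'fox', 'red', 'rock', 'sat', 'sun', 'tree']
Common terms: ['red', 'rock', 'tree']
Overlap count = 3

3


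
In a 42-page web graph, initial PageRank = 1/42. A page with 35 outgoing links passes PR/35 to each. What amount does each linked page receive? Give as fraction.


Initial PR = 1/42 = 1/42
Outlinks = 35
Contribution per link = PR / outlinks
= 1/42 / 35
= 1/1470

1/1470


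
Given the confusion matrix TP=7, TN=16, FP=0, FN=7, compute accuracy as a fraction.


Accuracy = (TP + TN) / (TP + TN + FP + FN)
TP + TN = 7 + 16 = 23
Total = 7 + 16 + 0 + 7 = 30
Accuracy = 23 / 30 = 23/30

23/30


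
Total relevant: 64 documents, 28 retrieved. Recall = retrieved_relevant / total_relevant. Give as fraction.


Recall = retrieved_relevant / total_relevant
= 28 / 64
= 28 / (28 + 36)
= 7/16

7/16


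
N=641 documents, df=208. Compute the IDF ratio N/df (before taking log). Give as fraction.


IDF ratio = N / df
= 641 / 208
= 641/208

641/208


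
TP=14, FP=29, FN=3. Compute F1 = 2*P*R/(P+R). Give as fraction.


F1 = 2 * P * R / (P + R)
P = TP/(TP+FP) = 14/43 = 14/43
R = TP/(TP+FN) = 14/17 = 14/17
2 * P * R = 2 * 14/43 * 14/17 = 392/731
P + R = 14/43 + 14/17 = 840/731
F1 = 392/731 / 840/731 = 7/15

7/15


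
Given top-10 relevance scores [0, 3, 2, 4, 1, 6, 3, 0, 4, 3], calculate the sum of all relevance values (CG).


Cumulative Gain = sum of relevance scores
Position 1: rel=0, running sum=0
Position 2: rel=3, running sum=3
Position 3: rel=2, running sum=5
Position 4: rel=4, running sum=9
Position 5: rel=1, running sum=10
Position 6: rel=6, running sum=16
Position 7: rel=3, running sum=19
Position 8: rel=0, running sum=19
Position 9: rel=4, running sum=23
Position 10: rel=3, running sum=26
CG = 26

26


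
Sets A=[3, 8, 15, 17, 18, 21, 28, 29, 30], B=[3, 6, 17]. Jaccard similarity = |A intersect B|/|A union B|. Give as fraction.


A intersect B = [3, 17]
|A intersect B| = 2
A union B = [3, 6, 8, 15, 17, 18, 21, 28, 29, 30]
|A union B| = 10
Jaccard = 2/10 = 1/5

1/5


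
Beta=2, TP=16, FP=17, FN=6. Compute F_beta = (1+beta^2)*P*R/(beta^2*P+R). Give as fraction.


P = TP/(TP+FP) = 16/33 = 16/33
R = TP/(TP+FN) = 16/22 = 8/11
beta^2 = 2^2 = 4
(1 + beta^2) = 5
Numerator = (1+beta^2)*P*R = 640/363
Denominator = beta^2*P + R = 64/33 + 8/11 = 8/3
F_beta = 80/121

80/121


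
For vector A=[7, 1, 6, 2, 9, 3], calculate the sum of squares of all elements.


|A|^2 = sum of squared components
A[0]^2 = 7^2 = 49
A[1]^2 = 1^2 = 1
A[2]^2 = 6^2 = 36
A[3]^2 = 2^2 = 4
A[4]^2 = 9^2 = 81
A[5]^2 = 3^2 = 9
Sum = 49 + 1 + 36 + 4 + 81 + 9 = 180

180


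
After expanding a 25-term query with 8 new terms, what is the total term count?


Original terms: 25
Expansion terms: 8
Total = 25 + 8 = 33

33


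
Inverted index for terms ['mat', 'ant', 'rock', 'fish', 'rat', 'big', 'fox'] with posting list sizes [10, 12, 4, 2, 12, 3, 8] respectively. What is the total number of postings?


Summing posting list sizes:
'mat': 10 postings
'ant': 12 postings
'rock': 4 postings
'fish': 2 postings
'rat': 12 postings
'big': 3 postings
'fox': 8 postings
Total = 10 + 12 + 4 + 2 + 12 + 3 + 8 = 51

51


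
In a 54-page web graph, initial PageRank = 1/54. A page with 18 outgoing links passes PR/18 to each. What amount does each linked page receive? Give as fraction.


Initial PR = 1/54 = 1/54
Outlinks = 18
Contribution per link = PR / outlinks
= 1/54 / 18
= 1/972

1/972


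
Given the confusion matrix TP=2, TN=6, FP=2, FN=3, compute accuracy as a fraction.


Accuracy = (TP + TN) / (TP + TN + FP + FN)
TP + TN = 2 + 6 = 8
Total = 2 + 6 + 2 + 3 = 13
Accuracy = 8 / 13 = 8/13

8/13


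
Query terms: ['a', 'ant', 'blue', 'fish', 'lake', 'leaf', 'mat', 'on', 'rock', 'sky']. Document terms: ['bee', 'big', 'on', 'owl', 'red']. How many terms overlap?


Query terms: ['a', 'ant', 'blue', 'fish', 'lake', 'leaf', 'mat', 'on', 'rock', 'sky']
Document terms: ['bee', 'big', 'on', 'owl', 'red']
Common terms: ['on']
Overlap count = 1

1


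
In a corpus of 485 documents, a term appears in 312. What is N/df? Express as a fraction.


IDF ratio = N / df
= 485 / 312
= 485/312

485/312


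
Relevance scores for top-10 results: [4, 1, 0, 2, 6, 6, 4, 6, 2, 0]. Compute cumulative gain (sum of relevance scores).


Cumulative Gain = sum of relevance scores
Position 1: rel=4, running sum=4
Position 2: rel=1, running sum=5
Position 3: rel=0, running sum=5
Position 4: rel=2, running sum=7
Position 5: rel=6, running sum=13
Position 6: rel=6, running sum=19
Position 7: rel=4, running sum=23
Position 8: rel=6, running sum=29
Position 9: rel=2, running sum=31
Position 10: rel=0, running sum=31
CG = 31

31


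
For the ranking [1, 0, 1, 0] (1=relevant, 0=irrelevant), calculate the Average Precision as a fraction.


Computing P@k for each relevant position:
Position 1: relevant, P@1 = 1/1 = 1
Position 2: not relevant
Position 3: relevant, P@3 = 2/3 = 2/3
Position 4: not relevant
Sum of P@k = 1 + 2/3 = 5/3
AP = 5/3 / 2 = 5/6

5/6


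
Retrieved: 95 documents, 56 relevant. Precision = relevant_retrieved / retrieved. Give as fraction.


Precision = relevant_retrieved / total_retrieved
= 56 / 95
= 56 / (56 + 39)
= 56/95

56/95


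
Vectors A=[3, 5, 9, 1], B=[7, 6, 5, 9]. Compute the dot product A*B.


Dot product = sum of element-wise products
A[0]*B[0] = 3*7 = 21
A[1]*B[1] = 5*6 = 30
A[2]*B[2] = 9*5 = 45
A[3]*B[3] = 1*9 = 9
Sum = 21 + 30 + 45 + 9 = 105

105


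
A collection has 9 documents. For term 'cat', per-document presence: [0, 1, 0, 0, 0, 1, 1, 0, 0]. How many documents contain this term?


Checking each document for 'cat':
Doc 1: absent
Doc 2: present
Doc 3: absent
Doc 4: absent
Doc 5: absent
Doc 6: present
Doc 7: present
Doc 8: absent
Doc 9: absent
df = sum of presences = 0 + 1 + 0 + 0 + 0 + 1 + 1 + 0 + 0 = 3

3


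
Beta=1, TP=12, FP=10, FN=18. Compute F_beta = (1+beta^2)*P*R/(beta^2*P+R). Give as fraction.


P = TP/(TP+FP) = 12/22 = 6/11
R = TP/(TP+FN) = 12/30 = 2/5
beta^2 = 1^2 = 1
(1 + beta^2) = 2
Numerator = (1+beta^2)*P*R = 24/55
Denominator = beta^2*P + R = 6/11 + 2/5 = 52/55
F_beta = 6/13

6/13


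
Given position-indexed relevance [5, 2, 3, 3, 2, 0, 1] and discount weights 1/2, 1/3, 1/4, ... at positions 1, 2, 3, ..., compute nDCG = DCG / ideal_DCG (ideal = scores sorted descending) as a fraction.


Position discount weights w_i = 1/(i+1) for i=1..7:
Weights = [1/2, 1/3, 1/4, 1/5, 1/6, 1/7, 1/8]
Actual relevance: [5, 2, 3, 3, 2, 0, 1]
DCG = 5/2 + 2/3 + 3/4 + 3/5 + 2/6 + 0/7 + 1/8 = 199/40
Ideal relevance (sorted desc): [5, 3, 3, 2, 2, 1, 0]
Ideal DCG = 5/2 + 3/3 + 3/4 + 2/5 + 2/6 + 1/7 + 0/8 = 2153/420
nDCG = DCG / ideal_DCG = 199/40 / 2153/420 = 4179/4306

4179/4306


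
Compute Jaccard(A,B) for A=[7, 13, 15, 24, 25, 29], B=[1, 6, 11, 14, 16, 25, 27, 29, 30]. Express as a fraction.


A intersect B = [25, 29]
|A intersect B| = 2
A union B = [1, 6, 7, 11, 13, 14, 15, 16, 24, 25, 27, 29, 30]
|A union B| = 13
Jaccard = 2/13 = 2/13

2/13


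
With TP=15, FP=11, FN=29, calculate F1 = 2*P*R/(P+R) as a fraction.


F1 = 2 * P * R / (P + R)
P = TP/(TP+FP) = 15/26 = 15/26
R = TP/(TP+FN) = 15/44 = 15/44
2 * P * R = 2 * 15/26 * 15/44 = 225/572
P + R = 15/26 + 15/44 = 525/572
F1 = 225/572 / 525/572 = 3/7

3/7


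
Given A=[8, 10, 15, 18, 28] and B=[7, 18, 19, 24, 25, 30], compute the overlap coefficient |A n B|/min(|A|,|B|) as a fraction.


A intersect B = [18]
|A intersect B| = 1
min(|A|, |B|) = min(5, 6) = 5
Overlap = 1 / 5 = 1/5

1/5


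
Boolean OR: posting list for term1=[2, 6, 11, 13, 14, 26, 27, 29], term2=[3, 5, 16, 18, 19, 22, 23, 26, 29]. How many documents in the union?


Boolean OR: find union of posting lists
term1 docs: [2, 6, 11, 13, 14, 26, 27, 29]
term2 docs: [3, 5, 16, 18, 19, 22, 23, 26, 29]
Union: [2, 3, 5, 6, 11, 13, 14, 16, 18, 19, 22, 23, 26, 27, 29]
|union| = 15

15


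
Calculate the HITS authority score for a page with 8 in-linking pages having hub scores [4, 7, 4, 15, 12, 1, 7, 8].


Authority = sum of hub scores of in-linkers
In-link 1: hub score = 4
In-link 2: hub score = 7
In-link 3: hub score = 4
In-link 4: hub score = 15
In-link 5: hub score = 12
In-link 6: hub score = 1
In-link 7: hub score = 7
In-link 8: hub score = 8
Authority = 4 + 7 + 4 + 15 + 12 + 1 + 7 + 8 = 58

58


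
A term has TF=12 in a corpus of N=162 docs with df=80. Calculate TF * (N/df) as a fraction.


TF * (N/df)
= 12 * (162/80)
= 12 * 81/40
= 243/10

243/10


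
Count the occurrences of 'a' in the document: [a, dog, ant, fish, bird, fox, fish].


Document has 7 words
Scanning for 'a':
Found at positions: [0]
Count = 1

1


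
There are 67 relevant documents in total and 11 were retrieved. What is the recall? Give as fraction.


Recall = retrieved_relevant / total_relevant
= 11 / 67
= 11 / (11 + 56)
= 11/67

11/67


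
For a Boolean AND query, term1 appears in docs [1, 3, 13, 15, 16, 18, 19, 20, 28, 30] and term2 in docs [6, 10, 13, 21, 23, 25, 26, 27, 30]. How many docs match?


Boolean AND: find intersection of posting lists
term1 docs: [1, 3, 13, 15, 16, 18, 19, 20, 28, 30]
term2 docs: [6, 10, 13, 21, 23, 25, 26, 27, 30]
Intersection: [13, 30]
|intersection| = 2

2


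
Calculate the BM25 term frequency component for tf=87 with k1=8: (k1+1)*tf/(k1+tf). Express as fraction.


BM25 TF component = (k1+1)*tf / (k1+tf)
k1 = 8, tf = 87
Numerator = (8+1)*87 = 783
Denominator = 8 + 87 = 95
= 783/95 = 783/95

783/95


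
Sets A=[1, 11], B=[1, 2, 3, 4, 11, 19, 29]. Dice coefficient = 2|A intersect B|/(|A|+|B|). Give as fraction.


A intersect B = [1, 11]
|A intersect B| = 2
|A| = 2, |B| = 7
Dice = 2*2 / (2+7)
= 4 / 9 = 4/9

4/9


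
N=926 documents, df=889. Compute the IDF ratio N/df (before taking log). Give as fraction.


IDF ratio = N / df
= 926 / 889
= 926/889

926/889


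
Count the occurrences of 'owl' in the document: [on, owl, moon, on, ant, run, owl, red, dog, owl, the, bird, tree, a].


Document has 14 words
Scanning for 'owl':
Found at positions: [1, 6, 9]
Count = 3

3


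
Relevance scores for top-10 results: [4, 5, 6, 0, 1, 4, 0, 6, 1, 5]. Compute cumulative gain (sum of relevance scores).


Cumulative Gain = sum of relevance scores
Position 1: rel=4, running sum=4
Position 2: rel=5, running sum=9
Position 3: rel=6, running sum=15
Position 4: rel=0, running sum=15
Position 5: rel=1, running sum=16
Position 6: rel=4, running sum=20
Position 7: rel=0, running sum=20
Position 8: rel=6, running sum=26
Position 9: rel=1, running sum=27
Position 10: rel=5, running sum=32
CG = 32

32


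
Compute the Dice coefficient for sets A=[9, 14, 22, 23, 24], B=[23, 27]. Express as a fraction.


A intersect B = [23]
|A intersect B| = 1
|A| = 5, |B| = 2
Dice = 2*1 / (5+2)
= 2 / 7 = 2/7

2/7


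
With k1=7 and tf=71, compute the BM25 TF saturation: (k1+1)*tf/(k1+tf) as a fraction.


BM25 TF component = (k1+1)*tf / (k1+tf)
k1 = 7, tf = 71
Numerator = (7+1)*71 = 568
Denominator = 7 + 71 = 78
= 568/78 = 284/39

284/39


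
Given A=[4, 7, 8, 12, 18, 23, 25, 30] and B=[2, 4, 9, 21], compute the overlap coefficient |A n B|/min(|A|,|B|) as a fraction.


A intersect B = [4]
|A intersect B| = 1
min(|A|, |B|) = min(8, 4) = 4
Overlap = 1 / 4 = 1/4

1/4


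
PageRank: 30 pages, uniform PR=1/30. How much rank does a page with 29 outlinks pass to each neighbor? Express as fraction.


Initial PR = 1/30 = 1/30
Outlinks = 29
Contribution per link = PR / outlinks
= 1/30 / 29
= 1/870

1/870


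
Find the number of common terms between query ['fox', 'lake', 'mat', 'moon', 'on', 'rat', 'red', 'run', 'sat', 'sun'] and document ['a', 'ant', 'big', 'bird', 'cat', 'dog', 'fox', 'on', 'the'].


Query terms: ['fox', 'lake', 'mat', 'moon', 'on', 'rat', 'red', 'run', 'sat', 'sun']
Document terms: ['a', 'ant', 'big', 'bird', 'cat', 'dog', 'fox', 'on', 'the']
Common terms: ['fox', 'on']
Overlap count = 2

2


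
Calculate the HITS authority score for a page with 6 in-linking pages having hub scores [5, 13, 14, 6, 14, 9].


Authority = sum of hub scores of in-linkers
In-link 1: hub score = 5
In-link 2: hub score = 13
In-link 3: hub score = 14
In-link 4: hub score = 6
In-link 5: hub score = 14
In-link 6: hub score = 9
Authority = 5 + 13 + 14 + 6 + 14 + 9 = 61

61


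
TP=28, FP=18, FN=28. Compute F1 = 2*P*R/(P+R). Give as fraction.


F1 = 2 * P * R / (P + R)
P = TP/(TP+FP) = 28/46 = 14/23
R = TP/(TP+FN) = 28/56 = 1/2
2 * P * R = 2 * 14/23 * 1/2 = 14/23
P + R = 14/23 + 1/2 = 51/46
F1 = 14/23 / 51/46 = 28/51

28/51


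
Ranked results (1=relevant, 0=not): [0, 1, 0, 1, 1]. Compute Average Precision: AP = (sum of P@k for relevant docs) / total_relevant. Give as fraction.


Computing P@k for each relevant position:
Position 1: not relevant
Position 2: relevant, P@2 = 1/2 = 1/2
Position 3: not relevant
Position 4: relevant, P@4 = 2/4 = 1/2
Position 5: relevant, P@5 = 3/5 = 3/5
Sum of P@k = 1/2 + 1/2 + 3/5 = 8/5
AP = 8/5 / 3 = 8/15

8/15


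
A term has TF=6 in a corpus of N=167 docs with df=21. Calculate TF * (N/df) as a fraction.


TF * (N/df)
= 6 * (167/21)
= 6 * 167/21
= 334/7

334/7


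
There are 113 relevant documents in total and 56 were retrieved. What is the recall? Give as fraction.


Recall = retrieved_relevant / total_relevant
= 56 / 113
= 56 / (56 + 57)
= 56/113

56/113


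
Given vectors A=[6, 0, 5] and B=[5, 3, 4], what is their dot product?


Dot product = sum of element-wise products
A[0]*B[0] = 6*5 = 30
A[1]*B[1] = 0*3 = 0
A[2]*B[2] = 5*4 = 20
Sum = 30 + 0 + 20 = 50

50


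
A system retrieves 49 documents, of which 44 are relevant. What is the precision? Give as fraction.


Precision = relevant_retrieved / total_retrieved
= 44 / 49
= 44 / (44 + 5)
= 44/49

44/49


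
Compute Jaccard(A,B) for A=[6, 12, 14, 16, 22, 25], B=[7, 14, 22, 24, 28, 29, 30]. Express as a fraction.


A intersect B = [14, 22]
|A intersect B| = 2
A union B = [6, 7, 12, 14, 16, 22, 24, 25, 28, 29, 30]
|A union B| = 11
Jaccard = 2/11 = 2/11

2/11


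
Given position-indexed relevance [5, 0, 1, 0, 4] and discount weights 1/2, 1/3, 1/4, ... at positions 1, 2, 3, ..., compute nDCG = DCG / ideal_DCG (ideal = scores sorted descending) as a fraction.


Position discount weights w_i = 1/(i+1) for i=1..5:
Weights = [1/2, 1/3, 1/4, 1/5, 1/6]
Actual relevance: [5, 0, 1, 0, 4]
DCG = 5/2 + 0/3 + 1/4 + 0/5 + 4/6 = 41/12
Ideal relevance (sorted desc): [5, 4, 1, 0, 0]
Ideal DCG = 5/2 + 4/3 + 1/4 + 0/5 + 0/6 = 49/12
nDCG = DCG / ideal_DCG = 41/12 / 49/12 = 41/49

41/49


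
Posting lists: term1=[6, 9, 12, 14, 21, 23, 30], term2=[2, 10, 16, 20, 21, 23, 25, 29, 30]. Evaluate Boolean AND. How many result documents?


Boolean AND: find intersection of posting lists
term1 docs: [6, 9, 12, 14, 21, 23, 30]
term2 docs: [2, 10, 16, 20, 21, 23, 25, 29, 30]
Intersection: [21, 23, 30]
|intersection| = 3

3
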